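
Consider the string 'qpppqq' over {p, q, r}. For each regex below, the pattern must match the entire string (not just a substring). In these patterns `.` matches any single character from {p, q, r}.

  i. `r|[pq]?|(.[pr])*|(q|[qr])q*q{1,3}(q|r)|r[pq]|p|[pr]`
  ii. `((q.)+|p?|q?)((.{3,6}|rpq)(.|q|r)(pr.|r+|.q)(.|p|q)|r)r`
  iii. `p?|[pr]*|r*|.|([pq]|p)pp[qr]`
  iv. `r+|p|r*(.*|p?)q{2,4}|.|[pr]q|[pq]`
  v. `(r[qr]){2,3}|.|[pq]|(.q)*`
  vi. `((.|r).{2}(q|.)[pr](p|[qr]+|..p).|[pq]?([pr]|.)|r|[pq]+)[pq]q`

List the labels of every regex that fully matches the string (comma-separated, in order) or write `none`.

iv, vi

i → no match
ii → no match — must end with 'r'
iii → no match
iv → match
v → no match
vi → match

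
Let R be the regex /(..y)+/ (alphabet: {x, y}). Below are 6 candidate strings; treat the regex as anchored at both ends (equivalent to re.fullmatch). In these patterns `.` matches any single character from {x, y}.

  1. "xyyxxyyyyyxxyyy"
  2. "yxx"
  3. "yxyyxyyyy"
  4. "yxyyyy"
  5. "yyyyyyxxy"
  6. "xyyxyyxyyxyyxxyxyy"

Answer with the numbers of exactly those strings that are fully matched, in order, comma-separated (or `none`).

3, 4, 5, 6

1 → no match
2 → no match — must end with "y"
3 → match
4 → match
5 → match
6 → match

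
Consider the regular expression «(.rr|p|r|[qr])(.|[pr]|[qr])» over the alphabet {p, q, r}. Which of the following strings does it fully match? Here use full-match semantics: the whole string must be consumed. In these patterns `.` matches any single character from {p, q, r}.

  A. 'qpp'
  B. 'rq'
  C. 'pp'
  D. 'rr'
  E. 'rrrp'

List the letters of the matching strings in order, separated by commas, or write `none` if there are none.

A. 'qpp' → no match
B. 'rq' → match
C. 'pp' → match
D. 'rr' → match
E. 'rrrp' → match

B, C, D, E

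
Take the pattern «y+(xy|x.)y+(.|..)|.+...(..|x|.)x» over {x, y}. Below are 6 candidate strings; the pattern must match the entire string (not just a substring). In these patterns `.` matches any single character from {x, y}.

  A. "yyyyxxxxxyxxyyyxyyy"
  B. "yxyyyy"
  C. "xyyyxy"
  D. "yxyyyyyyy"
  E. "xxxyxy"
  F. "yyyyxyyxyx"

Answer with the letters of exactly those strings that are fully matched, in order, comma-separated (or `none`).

A → no match
B → match
C → no match
D → match
E → no match
F → match

B, D, F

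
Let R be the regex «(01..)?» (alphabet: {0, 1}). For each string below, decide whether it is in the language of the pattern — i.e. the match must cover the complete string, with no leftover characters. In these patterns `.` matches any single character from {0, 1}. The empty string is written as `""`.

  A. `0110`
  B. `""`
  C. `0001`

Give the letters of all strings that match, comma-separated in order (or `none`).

A → match
B → match
C → no match

A, B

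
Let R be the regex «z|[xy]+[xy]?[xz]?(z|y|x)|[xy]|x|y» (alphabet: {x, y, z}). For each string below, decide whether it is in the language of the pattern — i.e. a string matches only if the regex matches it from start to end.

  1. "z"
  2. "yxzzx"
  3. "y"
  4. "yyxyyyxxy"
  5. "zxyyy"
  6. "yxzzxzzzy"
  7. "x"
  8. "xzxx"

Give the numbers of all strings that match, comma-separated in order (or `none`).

1, 3, 4, 7

1 → match
2 → no match
3 → match
4 → match
5 → no match
6 → no match
7 → match
8 → no match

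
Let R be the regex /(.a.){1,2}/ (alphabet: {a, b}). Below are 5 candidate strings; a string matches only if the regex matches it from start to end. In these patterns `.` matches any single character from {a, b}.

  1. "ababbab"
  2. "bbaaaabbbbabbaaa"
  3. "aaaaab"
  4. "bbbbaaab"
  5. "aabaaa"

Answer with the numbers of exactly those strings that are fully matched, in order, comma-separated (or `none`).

1 → no match
2 → no match
3 → match
4 → no match
5 → match

3, 5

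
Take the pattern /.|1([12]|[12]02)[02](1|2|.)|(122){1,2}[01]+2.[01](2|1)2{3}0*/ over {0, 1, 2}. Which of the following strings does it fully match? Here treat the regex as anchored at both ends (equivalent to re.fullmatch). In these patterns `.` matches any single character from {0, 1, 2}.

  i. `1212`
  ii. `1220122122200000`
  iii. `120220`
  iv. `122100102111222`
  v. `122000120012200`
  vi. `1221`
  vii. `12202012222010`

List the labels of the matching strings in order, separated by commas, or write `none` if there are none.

iii, iv, vi

i → no match
ii → no match
iii → match
iv → match
v → no match
vi → match
vii → no match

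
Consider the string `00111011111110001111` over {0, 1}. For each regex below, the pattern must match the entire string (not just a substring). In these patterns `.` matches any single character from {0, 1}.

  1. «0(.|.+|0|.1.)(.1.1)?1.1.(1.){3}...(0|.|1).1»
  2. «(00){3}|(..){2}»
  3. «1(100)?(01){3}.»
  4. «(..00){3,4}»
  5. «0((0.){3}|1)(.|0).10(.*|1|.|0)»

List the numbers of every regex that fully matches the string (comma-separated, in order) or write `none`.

1 → match
2 → no match
3 → no match — must start with `1`
4 → no match — must end with `00`
5 → no match

1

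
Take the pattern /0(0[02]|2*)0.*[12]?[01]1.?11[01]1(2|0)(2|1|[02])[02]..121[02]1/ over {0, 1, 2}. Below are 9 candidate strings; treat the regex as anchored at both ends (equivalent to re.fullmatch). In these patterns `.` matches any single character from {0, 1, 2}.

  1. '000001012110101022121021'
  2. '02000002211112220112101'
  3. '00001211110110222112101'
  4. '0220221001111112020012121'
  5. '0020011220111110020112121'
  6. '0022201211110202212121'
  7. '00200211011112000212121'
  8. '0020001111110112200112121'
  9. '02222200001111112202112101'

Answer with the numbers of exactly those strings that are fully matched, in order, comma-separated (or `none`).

1 → no match
2 → no match
3 → no match
4 → match
5 → match
6 → match
7 → match
8 → no match
9 → match

4, 5, 6, 7, 9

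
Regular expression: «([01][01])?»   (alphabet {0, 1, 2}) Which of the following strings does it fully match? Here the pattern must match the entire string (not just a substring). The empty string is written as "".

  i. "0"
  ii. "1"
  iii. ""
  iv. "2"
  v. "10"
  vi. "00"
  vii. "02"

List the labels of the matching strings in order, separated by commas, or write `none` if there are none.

i → no match
ii → no match
iii → match
iv → no match
v → match
vi → match
vii → no match

iii, v, vi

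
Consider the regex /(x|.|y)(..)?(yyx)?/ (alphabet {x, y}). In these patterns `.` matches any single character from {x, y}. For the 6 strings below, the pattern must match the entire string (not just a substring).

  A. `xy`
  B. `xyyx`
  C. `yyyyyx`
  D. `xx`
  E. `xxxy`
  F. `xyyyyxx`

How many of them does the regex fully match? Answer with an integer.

A → no match
B → match
C → match
D → no match
E → no match
F → no match
Total matched: 2

2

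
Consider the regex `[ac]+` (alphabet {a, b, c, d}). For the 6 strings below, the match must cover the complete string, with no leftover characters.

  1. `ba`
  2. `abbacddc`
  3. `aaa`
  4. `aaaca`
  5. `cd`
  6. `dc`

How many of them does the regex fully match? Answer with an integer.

1. `ba` → no match
2. `abbacddc` → no match
3. `aaa` → match
4. `aaaca` → match
5. `cd` → no match
6. `dc` → no match
Total matched: 2

2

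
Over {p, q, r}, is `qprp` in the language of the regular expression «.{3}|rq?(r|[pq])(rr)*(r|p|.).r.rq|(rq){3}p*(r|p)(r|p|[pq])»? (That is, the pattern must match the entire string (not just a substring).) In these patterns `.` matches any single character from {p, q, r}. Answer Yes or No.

No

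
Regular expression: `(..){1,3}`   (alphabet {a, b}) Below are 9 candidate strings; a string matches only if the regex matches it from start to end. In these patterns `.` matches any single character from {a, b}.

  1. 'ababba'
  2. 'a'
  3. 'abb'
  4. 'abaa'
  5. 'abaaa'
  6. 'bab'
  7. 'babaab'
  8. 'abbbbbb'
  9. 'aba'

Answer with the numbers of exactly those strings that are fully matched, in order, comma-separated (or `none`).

1, 4, 7

1. 'ababba' → match
2. 'a' → no match
3. 'abb' → no match
4. 'abaa' → match
5. 'abaaa' → no match
6. 'bab' → no match
7. 'babaab' → match
8. 'abbbbbb' → no match
9. 'aba' → no match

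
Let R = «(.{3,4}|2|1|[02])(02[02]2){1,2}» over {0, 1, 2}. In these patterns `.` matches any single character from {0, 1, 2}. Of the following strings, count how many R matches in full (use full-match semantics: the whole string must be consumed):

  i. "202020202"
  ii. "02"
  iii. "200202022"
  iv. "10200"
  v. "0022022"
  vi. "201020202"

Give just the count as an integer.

1

i. "202020202" → match
ii. "02" → no match
iii. "200202022" → no match
iv. "10200" → no match — must end with "2"
v. "0022022" → no match
vi. "201020202" → no match
Total matched: 1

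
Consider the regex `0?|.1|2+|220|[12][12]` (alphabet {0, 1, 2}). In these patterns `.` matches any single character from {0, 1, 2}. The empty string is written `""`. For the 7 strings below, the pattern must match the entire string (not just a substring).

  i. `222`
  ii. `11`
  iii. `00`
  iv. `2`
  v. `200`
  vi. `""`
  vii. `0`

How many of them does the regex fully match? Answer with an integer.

i → match
ii → match
iii → no match
iv → match
v → no match
vi → match
vii → match
Total matched: 5

5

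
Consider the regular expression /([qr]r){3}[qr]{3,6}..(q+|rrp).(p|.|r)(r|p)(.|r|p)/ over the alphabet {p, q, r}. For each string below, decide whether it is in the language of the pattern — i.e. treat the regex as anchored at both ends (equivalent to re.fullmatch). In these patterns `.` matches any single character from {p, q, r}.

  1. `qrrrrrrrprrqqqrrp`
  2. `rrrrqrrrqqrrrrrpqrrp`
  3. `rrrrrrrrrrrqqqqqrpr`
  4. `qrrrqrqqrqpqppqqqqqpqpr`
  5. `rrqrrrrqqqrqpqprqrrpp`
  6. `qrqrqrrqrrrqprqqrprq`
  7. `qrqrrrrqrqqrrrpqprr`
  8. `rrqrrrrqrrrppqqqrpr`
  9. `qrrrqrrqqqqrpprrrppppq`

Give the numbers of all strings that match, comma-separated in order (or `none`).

1 → no match
2 → match
3 → match
4 → no match
5 → no match
6 → match
7 → match
8 → match
9 → no match

2, 3, 6, 7, 8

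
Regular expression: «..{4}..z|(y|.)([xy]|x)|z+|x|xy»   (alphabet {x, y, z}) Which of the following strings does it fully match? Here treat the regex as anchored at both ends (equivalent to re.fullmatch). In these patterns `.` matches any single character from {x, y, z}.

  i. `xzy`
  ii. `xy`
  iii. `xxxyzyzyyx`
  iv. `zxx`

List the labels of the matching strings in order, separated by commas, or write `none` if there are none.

i → no match
ii → match
iii → no match
iv → no match

ii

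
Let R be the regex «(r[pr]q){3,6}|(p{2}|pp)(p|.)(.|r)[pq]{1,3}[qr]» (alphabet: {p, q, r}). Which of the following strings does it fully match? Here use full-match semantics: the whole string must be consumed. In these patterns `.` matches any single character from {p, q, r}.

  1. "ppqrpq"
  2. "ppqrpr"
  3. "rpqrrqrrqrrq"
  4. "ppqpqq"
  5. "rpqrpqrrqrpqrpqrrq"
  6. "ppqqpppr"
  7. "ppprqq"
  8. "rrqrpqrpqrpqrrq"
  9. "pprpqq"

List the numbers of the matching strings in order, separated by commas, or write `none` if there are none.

1. "ppqrpq" → match
2. "ppqrpr" → match
3. "rpqrrqrrqrrq" → match
4. "ppqpqq" → match
5 → match
6. "ppqqpppr" → match
7. "ppprqq" → match
8 → match
9. "pprpqq" → match

1, 2, 3, 4, 5, 6, 7, 8, 9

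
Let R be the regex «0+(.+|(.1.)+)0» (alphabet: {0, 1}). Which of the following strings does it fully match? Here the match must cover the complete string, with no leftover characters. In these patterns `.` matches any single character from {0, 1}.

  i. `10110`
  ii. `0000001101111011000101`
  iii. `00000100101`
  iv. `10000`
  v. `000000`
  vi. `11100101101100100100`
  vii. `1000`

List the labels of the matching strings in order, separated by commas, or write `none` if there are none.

i. `10110` → no match — must start with `0`
ii → no match — must end with `0`
iii. `00000100101` → no match — must end with `0`
iv. `10000` → no match — must start with `0`
v. `000000` → match
vi → no match — must start with `0`
vii. `1000` → no match — must start with `0`

v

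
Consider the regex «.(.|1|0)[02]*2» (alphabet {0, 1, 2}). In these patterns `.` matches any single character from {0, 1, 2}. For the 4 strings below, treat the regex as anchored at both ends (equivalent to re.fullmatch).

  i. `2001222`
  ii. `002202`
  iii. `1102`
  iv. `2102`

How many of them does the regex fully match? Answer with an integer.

i → no match
ii → match
iii → match
iv → match
Total matched: 3

3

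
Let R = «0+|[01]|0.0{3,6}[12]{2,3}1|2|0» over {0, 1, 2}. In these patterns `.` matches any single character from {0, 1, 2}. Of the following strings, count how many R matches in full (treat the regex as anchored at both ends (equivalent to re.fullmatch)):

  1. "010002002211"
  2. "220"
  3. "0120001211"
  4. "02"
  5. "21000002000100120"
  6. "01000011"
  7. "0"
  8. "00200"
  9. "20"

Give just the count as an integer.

1

1. "010002002211" → no match
2. "220" → no match
3. "0120001211" → no match
4. "02" → no match
5 → no match
6. "01000011" → no match
7. "0" → match
8. "00200" → no match
9. "20" → no match
Total matched: 1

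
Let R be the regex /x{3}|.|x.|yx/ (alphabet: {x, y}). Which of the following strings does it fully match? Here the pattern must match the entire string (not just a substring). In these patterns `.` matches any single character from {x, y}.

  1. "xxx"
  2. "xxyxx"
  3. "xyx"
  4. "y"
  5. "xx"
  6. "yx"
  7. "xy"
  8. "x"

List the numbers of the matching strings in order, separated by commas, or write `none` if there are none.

1. "xxx" → match
2. "xxyxx" → no match
3. "xyx" → no match
4. "y" → match
5. "xx" → match
6. "yx" → match
7. "xy" → match
8. "x" → match

1, 4, 5, 6, 7, 8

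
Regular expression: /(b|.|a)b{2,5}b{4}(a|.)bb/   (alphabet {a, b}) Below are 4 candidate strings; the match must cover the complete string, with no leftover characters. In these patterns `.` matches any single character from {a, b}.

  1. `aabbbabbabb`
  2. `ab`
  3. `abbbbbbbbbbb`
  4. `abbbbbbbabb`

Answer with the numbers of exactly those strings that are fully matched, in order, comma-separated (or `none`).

1 → no match
2 → no match — must end with `bb`
3 → match
4 → match

3, 4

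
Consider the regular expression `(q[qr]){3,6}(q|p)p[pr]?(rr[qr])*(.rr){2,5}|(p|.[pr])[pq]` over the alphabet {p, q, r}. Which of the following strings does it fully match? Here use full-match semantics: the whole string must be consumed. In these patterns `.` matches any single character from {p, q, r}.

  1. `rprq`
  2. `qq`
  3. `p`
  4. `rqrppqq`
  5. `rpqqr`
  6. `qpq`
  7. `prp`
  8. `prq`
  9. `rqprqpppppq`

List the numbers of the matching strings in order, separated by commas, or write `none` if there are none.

6, 7, 8

1 → no match
2 → no match
3 → no match
4 → no match
5 → no match
6 → match
7 → match
8 → match
9 → no match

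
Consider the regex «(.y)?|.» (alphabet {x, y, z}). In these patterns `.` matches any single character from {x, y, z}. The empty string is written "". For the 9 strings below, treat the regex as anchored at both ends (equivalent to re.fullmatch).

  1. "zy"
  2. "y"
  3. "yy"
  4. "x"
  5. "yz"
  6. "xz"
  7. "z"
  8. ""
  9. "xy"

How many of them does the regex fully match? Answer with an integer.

7

1. "zy" → match
2. "y" → match
3. "yy" → match
4. "x" → match
5. "yz" → no match
6. "xz" → no match
7. "z" → match
8. "" → match
9. "xy" → match
Total matched: 7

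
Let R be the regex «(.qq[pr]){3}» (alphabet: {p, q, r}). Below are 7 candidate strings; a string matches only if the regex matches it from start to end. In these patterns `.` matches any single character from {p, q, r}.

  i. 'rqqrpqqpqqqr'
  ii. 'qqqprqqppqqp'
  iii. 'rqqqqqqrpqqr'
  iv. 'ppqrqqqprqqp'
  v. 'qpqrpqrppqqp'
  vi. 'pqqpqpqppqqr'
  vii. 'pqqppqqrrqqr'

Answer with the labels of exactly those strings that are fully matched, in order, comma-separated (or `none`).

i, ii, vii

i → match
ii → match
iii → no match
iv → no match
v → no match
vi → no match
vii → match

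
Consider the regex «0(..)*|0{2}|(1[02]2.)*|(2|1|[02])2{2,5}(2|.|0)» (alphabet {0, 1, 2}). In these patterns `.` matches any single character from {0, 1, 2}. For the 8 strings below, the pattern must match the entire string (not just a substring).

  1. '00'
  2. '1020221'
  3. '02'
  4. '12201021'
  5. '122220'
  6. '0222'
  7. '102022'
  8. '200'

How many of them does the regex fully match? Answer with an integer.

1 → match
2 → no match
3 → no match
4 → match
5 → match
6 → match
7 → no match
8 → no match
Total matched: 4

4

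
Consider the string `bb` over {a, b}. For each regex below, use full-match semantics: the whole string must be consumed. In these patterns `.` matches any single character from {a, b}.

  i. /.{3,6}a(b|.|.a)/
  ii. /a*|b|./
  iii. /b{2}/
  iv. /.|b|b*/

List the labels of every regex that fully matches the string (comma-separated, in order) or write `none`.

i → no match
ii → no match
iii → match
iv → match

iii, iv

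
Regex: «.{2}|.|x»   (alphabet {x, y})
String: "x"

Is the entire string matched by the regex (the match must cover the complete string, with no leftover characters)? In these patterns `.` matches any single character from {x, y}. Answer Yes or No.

Yes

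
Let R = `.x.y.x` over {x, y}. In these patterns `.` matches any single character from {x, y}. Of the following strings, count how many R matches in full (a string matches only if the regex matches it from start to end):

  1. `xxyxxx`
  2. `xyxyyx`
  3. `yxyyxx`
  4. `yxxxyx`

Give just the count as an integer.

1 → no match
2 → no match
3 → match
4 → no match
Total matched: 1

1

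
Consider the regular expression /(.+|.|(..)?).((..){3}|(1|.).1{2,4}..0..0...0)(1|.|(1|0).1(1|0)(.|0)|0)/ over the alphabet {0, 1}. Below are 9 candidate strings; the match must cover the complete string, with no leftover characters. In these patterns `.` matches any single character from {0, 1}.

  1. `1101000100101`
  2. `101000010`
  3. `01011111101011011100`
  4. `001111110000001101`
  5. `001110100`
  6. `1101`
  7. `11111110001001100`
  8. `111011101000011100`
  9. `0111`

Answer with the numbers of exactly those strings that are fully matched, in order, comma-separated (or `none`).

1 → match
2 → match
3 → match
4 → match
5 → match
6 → no match
7 → match
8 → match
9 → no match

1, 2, 3, 4, 5, 7, 8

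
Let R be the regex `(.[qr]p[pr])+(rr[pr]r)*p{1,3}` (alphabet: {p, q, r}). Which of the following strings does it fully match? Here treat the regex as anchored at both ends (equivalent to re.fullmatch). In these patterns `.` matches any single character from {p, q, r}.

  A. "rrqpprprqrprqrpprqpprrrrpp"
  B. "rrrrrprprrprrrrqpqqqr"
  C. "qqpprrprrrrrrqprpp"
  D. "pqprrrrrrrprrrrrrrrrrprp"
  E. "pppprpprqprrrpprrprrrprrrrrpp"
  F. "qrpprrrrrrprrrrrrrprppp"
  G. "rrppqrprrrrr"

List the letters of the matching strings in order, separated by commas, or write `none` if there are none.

F

A → no match
B → no match — must end with "p"
C → no match
D → no match
E → no match
F → match
G → no match — must end with "p"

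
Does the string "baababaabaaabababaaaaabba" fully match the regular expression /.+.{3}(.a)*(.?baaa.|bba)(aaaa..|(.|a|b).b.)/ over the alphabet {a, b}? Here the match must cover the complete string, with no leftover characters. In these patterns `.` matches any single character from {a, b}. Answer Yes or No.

Yes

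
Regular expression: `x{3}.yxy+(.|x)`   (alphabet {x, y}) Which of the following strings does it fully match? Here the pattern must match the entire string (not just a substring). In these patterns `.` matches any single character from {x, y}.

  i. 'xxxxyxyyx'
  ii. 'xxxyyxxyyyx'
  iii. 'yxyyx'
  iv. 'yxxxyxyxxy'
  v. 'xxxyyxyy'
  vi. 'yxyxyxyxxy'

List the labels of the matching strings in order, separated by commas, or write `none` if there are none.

i → match
ii → no match
iii → no match — must start with 'x'
iv → no match — must start with 'x'
v → match
vi → no match — must start with 'x'

i, v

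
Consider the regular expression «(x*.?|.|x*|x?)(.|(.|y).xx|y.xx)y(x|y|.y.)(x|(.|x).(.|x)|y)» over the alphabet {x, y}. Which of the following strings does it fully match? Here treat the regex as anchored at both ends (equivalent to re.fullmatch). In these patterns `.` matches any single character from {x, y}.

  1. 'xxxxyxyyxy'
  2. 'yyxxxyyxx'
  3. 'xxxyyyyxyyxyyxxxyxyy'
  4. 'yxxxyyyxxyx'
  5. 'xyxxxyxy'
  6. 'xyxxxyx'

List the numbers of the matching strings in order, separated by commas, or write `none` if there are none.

4, 5

1 → no match
2 → no match
3 → no match
4 → match
5 → match
6 → no match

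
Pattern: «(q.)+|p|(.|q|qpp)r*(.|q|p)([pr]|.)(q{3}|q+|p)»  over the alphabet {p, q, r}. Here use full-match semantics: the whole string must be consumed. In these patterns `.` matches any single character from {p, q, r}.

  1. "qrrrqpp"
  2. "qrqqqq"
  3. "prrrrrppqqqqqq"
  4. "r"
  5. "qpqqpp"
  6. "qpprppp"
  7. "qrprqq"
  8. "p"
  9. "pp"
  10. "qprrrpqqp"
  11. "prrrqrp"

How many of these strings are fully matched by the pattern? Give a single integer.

1 → match
2 → match
3 → match
4 → no match
5 → no match
6 → match
7 → match
8 → match
9 → no match
10 → no match
11 → match
Total matched: 7

7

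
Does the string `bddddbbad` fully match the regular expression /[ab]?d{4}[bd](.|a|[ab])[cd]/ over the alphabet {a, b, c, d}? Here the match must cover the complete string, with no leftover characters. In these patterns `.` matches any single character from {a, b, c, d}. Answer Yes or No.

No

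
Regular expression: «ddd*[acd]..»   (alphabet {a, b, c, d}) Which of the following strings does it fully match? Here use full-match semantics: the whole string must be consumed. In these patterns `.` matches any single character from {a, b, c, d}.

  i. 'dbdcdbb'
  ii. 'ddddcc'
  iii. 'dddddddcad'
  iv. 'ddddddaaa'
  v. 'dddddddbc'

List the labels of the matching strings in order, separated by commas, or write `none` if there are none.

i → no match — must start with 'dd'
ii → match
iii → match
iv → match
v → match

ii, iii, iv, v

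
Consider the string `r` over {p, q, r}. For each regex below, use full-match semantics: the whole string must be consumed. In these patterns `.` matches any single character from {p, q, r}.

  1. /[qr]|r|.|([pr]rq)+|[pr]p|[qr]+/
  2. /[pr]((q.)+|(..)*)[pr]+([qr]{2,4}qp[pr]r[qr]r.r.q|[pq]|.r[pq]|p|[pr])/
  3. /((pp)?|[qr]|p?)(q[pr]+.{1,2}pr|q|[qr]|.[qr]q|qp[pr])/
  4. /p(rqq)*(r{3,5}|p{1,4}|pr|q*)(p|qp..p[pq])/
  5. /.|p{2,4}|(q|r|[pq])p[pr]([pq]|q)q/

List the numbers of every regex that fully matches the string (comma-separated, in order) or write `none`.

1, 3, 5

1 → match
2 → no match
3 → match
4 → no match — must start with `p`
5 → match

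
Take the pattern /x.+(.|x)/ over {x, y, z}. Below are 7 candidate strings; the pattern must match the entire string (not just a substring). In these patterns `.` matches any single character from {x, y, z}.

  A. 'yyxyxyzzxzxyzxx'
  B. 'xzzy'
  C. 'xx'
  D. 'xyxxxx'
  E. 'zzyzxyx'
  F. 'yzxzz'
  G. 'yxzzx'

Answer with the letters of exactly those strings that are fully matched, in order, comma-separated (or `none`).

A → no match — must start with 'x'
B → match
C → no match
D → match
E → no match — must start with 'x'
F → no match — must start with 'x'
G → no match — must start with 'x'

B, D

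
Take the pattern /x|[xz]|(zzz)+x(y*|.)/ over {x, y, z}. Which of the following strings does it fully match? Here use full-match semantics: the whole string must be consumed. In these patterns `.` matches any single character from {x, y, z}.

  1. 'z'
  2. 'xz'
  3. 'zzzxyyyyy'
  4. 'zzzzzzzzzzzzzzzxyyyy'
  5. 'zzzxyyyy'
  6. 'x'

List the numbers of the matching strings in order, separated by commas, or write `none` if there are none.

1 → match
2 → no match
3 → match
4 → match
5 → match
6 → match

1, 3, 4, 5, 6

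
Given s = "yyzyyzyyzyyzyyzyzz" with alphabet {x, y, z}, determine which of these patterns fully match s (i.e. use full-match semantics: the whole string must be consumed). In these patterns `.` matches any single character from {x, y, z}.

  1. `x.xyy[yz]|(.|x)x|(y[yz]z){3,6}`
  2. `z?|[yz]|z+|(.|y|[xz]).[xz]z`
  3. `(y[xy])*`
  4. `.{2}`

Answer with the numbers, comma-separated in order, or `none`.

1

1 → match
2 → no match
3 → no match
4 → no match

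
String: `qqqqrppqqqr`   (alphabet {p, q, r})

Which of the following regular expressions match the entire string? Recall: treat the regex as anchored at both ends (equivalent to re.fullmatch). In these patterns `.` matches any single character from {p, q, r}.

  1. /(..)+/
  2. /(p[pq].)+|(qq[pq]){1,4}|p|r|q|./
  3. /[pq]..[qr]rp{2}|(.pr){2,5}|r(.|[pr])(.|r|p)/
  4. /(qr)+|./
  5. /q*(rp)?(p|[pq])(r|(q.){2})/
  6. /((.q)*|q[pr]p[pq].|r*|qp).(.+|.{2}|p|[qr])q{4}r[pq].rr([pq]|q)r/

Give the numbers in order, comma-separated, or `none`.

5

1 → no match
2 → no match
3 → no match
4 → no match
5 → match
6 → no match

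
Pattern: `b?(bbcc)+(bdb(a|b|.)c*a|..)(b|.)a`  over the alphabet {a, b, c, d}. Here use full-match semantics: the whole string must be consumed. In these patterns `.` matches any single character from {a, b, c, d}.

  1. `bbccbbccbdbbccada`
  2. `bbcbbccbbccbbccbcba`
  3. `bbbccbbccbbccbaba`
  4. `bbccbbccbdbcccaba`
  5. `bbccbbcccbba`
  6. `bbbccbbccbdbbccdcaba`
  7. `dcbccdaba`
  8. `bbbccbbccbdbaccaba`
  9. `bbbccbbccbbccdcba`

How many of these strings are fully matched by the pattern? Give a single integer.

1 → match
2 → no match
3 → match
4 → match
5. `bbccbbcccbba` → match
6 → no match
7. `dcbccdaba` → no match
8 → match
9 → match
Total matched: 6

6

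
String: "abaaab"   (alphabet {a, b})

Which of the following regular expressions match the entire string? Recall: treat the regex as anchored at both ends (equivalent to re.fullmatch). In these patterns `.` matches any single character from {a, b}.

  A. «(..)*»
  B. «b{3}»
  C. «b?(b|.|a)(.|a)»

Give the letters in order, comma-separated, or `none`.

A

A → match
B → no match — must start with "b"
C → no match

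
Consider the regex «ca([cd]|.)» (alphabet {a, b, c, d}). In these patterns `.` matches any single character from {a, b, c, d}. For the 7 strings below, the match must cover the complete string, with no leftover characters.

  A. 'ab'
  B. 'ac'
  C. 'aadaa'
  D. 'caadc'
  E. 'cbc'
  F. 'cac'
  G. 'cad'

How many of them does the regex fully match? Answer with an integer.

2

A → no match — must start with 'ca'
B → no match — must start with 'ca'
C → no match — must start with 'ca'
D → no match
E → no match — must start with 'ca'
F → match
G → match
Total matched: 2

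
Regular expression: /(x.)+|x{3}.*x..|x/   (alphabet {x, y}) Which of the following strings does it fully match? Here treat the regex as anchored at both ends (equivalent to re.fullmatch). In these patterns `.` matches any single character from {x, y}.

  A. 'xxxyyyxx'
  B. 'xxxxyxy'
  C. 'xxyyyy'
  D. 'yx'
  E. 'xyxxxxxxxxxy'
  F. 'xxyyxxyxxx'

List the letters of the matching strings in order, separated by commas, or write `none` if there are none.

E

A. 'xxxyyyxx' → no match
B. 'xxxxyxy' → no match
C. 'xxyyyy' → no match
D. 'yx' → no match — must start with 'x'
E. 'xyxxxxxxxxxy' → match
F. 'xxyyxxyxxx' → no match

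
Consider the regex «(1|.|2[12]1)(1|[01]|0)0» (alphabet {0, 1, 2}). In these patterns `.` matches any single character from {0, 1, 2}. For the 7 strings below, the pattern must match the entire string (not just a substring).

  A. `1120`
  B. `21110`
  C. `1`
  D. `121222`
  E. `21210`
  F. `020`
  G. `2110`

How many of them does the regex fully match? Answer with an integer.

A. `1120` → no match
B. `21110` → match
C. `1` → no match — must end with `0`
D. `121222` → no match — must end with `0`
E. `21210` → no match
F. `020` → no match
G. `2110` → no match
Total matched: 1

1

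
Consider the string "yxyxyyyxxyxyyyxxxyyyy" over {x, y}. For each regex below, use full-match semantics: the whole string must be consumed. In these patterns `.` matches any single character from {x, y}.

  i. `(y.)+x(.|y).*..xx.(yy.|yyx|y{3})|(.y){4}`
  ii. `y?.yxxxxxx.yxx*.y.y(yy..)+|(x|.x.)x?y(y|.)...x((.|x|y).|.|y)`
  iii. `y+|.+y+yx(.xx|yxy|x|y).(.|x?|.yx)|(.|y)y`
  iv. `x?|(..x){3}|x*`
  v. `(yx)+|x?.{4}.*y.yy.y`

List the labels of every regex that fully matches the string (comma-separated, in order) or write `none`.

i

i → match
ii → no match
iii → no match
iv → no match
v → no match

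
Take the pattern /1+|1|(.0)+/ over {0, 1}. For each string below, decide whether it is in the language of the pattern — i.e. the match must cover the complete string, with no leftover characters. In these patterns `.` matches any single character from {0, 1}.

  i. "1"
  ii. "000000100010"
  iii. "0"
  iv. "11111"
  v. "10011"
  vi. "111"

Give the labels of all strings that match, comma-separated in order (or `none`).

i → match
ii → match
iii → no match
iv → match
v → no match
vi → match

i, ii, iv, vi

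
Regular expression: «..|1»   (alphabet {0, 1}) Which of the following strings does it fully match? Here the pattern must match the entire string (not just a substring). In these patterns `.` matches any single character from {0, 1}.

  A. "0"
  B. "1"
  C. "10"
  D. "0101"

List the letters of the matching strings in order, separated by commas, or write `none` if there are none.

B, C

A → no match
B → match
C → match
D → no match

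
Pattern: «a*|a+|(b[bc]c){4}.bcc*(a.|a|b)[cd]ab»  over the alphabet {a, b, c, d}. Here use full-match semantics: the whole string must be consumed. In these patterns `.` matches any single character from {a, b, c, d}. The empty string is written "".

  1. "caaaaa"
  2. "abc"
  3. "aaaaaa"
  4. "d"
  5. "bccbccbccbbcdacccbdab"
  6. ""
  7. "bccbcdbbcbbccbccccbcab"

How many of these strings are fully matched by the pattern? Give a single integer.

2

1 → no match
2 → no match
3 → match
4 → no match
5 → no match
6 → match
7 → no match
Total matched: 2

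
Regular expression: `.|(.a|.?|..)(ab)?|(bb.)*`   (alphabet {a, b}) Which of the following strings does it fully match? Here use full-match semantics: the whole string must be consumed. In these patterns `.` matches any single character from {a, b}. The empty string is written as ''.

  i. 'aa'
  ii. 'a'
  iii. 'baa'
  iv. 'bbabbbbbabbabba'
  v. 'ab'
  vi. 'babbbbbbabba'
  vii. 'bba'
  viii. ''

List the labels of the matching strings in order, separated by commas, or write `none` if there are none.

i. 'aa' → match
ii. 'a' → match
iii. 'baa' → no match
iv → match
v. 'ab' → match
vi. 'babbbbbbabba' → no match
vii. 'bba' → match
viii. '' → match

i, ii, iv, v, vii, viii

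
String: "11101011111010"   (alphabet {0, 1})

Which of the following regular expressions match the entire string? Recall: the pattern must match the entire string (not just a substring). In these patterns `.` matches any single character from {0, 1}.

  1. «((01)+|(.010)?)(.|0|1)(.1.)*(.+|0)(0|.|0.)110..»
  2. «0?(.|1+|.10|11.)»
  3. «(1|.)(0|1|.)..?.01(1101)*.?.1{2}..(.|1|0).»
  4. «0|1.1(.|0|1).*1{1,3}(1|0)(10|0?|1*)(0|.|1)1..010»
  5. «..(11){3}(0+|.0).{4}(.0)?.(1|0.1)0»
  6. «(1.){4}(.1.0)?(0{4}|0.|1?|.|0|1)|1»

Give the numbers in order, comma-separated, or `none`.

1 → match
2 → no match
3 → match
4 → match
5 → no match
6 → no match

1, 3, 4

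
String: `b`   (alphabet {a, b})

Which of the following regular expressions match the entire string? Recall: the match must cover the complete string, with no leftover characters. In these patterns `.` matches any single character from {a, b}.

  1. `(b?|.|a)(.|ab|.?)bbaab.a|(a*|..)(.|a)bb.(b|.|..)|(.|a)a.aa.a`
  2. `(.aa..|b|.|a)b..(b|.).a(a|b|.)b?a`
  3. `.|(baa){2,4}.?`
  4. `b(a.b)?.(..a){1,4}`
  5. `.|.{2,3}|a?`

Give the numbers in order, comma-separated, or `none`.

3, 5

1 → no match
2 → no match — must end with `a`
3 → match
4 → no match — must end with `a`
5 → match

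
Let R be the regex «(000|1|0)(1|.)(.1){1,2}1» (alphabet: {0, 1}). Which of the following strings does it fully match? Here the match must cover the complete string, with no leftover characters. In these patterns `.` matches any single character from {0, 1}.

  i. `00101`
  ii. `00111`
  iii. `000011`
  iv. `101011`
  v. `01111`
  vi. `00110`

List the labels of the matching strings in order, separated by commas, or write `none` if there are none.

ii, v

i → no match — must end with `11`
ii → match
iii → no match
iv → no match
v → match
vi → no match — must end with `11`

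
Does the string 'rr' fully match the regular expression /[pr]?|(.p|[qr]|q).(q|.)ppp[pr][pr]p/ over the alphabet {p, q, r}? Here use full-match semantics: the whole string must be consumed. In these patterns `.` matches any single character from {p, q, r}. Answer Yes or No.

No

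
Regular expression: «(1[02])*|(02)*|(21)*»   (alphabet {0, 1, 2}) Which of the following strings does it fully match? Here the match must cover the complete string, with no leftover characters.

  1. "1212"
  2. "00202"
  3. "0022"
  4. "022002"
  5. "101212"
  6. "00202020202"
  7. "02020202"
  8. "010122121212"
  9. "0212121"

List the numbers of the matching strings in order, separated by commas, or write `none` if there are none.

1. "1212" → match
2. "00202" → no match
3. "0022" → no match
4. "022002" → no match
5. "101212" → match
6. "00202020202" → no match
7. "02020202" → match
8. "010122121212" → no match
9. "0212121" → no match

1, 5, 7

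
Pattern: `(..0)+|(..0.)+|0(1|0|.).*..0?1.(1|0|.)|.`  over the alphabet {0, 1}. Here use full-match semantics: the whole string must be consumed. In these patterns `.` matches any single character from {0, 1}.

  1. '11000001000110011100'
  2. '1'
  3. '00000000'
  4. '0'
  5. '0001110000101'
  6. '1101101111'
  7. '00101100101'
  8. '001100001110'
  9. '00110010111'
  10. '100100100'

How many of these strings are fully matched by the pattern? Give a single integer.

9

1 → match
2 → match
3 → match
4 → match
5 → match
6 → no match
7 → match
8 → match
9 → match
10 → match
Total matched: 9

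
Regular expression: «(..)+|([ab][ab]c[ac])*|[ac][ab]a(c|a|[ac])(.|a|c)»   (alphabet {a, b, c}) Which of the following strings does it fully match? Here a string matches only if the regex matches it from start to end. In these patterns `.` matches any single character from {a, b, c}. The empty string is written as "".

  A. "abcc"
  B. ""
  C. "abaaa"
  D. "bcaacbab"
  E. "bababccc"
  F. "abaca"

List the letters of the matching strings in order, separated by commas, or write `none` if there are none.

A, B, C, D, E, F

A → match
B → match
C → match
D → match
E → match
F → match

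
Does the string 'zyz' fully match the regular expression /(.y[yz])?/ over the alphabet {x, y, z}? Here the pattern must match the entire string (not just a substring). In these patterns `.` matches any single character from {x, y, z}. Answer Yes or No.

Yes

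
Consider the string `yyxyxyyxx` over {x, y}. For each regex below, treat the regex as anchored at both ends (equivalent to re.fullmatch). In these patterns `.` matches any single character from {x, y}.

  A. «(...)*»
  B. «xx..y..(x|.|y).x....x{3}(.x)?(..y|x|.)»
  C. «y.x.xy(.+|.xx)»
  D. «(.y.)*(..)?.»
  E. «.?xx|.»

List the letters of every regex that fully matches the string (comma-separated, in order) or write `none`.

A, C

A → match
B → no match — must start with `xx`
C → match
D → no match
E → no match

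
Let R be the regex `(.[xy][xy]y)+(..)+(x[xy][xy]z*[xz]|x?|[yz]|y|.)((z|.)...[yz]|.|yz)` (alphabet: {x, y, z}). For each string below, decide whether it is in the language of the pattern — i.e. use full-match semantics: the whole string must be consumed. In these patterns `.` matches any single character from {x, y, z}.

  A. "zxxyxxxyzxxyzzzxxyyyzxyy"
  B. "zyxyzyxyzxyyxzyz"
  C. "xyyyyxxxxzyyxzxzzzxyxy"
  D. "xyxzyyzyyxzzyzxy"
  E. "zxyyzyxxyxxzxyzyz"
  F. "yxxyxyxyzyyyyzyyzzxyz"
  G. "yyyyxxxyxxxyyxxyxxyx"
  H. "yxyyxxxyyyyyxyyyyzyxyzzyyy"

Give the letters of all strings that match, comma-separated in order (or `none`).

A, B, C, E, F, G, H

A → match
B → match
C → match
D → no match
E → match
F → match
G → match
H → match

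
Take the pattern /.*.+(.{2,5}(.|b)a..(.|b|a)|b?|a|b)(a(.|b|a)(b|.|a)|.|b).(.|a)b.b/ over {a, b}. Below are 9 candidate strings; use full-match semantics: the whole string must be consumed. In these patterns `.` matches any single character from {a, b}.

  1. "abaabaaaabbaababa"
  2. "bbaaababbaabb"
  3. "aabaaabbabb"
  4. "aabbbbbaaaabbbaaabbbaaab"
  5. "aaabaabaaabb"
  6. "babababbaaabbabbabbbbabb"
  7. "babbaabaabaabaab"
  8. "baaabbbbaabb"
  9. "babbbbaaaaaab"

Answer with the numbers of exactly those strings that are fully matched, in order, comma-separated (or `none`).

none

1 → no match — must end with "b"
2 → no match
3 → no match
4 → no match
5 → no match
6 → no match
7 → no match
8 → no match
9 → no match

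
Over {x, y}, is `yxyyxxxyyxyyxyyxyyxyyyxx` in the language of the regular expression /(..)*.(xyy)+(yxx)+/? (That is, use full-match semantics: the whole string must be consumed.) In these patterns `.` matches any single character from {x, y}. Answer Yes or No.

Yes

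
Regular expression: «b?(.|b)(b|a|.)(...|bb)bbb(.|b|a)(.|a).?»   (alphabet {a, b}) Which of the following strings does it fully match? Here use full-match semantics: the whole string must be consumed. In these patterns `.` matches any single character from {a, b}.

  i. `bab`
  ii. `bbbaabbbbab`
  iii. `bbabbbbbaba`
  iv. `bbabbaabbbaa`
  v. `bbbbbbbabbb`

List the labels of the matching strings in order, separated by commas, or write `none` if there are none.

ii, iii

i → no match
ii → match
iii → match
iv → no match
v → no match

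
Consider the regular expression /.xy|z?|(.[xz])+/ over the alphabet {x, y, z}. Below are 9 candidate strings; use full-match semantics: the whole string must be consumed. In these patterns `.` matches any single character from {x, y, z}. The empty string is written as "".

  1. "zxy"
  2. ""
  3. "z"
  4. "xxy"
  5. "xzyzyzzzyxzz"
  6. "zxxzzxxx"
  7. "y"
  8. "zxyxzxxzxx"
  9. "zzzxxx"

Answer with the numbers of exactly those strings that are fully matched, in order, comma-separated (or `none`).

1, 2, 3, 4, 5, 6, 8, 9

1 → match
2 → match
3 → match
4 → match
5 → match
6 → match
7 → no match
8 → match
9 → match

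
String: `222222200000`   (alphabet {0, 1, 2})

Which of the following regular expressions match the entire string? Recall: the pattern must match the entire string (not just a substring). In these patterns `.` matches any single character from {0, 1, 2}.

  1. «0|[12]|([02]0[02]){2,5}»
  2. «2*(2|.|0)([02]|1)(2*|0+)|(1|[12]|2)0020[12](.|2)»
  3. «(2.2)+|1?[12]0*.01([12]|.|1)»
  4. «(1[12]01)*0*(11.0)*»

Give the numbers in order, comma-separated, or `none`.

1 → no match
2 → match
3 → no match
4 → no match

2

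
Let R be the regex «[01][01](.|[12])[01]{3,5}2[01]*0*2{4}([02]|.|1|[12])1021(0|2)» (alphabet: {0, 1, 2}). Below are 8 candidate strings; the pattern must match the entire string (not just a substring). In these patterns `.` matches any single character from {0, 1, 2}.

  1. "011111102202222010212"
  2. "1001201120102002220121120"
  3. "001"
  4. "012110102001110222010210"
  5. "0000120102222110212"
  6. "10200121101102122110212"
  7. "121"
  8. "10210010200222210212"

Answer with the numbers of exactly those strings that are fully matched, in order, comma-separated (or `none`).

1 → no match
2 → no match
3 → no match
4 → no match
5 → no match
6 → no match
7 → no match
8 → no match

none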